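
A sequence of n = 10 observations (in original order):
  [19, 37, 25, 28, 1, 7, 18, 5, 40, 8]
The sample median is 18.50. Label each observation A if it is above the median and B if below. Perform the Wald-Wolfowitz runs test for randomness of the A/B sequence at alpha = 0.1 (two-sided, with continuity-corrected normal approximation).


Step 1: Compute median = 18.50; label A = above, B = below.
Labels in order: AAAABBBBAB  (n_A = 5, n_B = 5)
Step 2: Count runs R = 4.
Step 3: Under H0 (random ordering), E[R] = 2*n_A*n_B/(n_A+n_B) + 1 = 2*5*5/10 + 1 = 6.0000.
        Var[R] = 2*n_A*n_B*(2*n_A*n_B - n_A - n_B) / ((n_A+n_B)^2 * (n_A+n_B-1)) = 2000/900 = 2.2222.
        SD[R] = 1.4907.
Step 4: Continuity-corrected z = (R + 0.5 - E[R]) / SD[R] = (4 + 0.5 - 6.0000) / 1.4907 = -1.0062.
Step 5: Two-sided p-value via normal approximation = 2*(1 - Phi(|z|)) = 0.314305.
Step 6: alpha = 0.1. fail to reject H0.

R = 4, z = -1.0062, p = 0.314305, fail to reject H0.


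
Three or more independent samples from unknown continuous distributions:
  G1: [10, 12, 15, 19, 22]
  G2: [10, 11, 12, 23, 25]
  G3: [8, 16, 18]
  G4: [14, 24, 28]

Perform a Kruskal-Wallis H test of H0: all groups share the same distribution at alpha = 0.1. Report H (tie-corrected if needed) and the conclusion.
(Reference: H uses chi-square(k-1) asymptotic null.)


Step 1: Combine all N = 16 observations and assign midranks.
sorted (value, group, rank): (8,G3,1), (10,G1,2.5), (10,G2,2.5), (11,G2,4), (12,G1,5.5), (12,G2,5.5), (14,G4,7), (15,G1,8), (16,G3,9), (18,G3,10), (19,G1,11), (22,G1,12), (23,G2,13), (24,G4,14), (25,G2,15), (28,G4,16)
Step 2: Sum ranks within each group.
R_1 = 39 (n_1 = 5)
R_2 = 40 (n_2 = 5)
R_3 = 20 (n_3 = 3)
R_4 = 37 (n_4 = 3)
Step 3: H = 12/(N(N+1)) * sum(R_i^2/n_i) - 3(N+1)
     = 12/(16*17) * (39^2/5 + 40^2/5 + 20^2/3 + 37^2/3) - 3*17
     = 0.044118 * 1213.87 - 51
     = 2.552941.
Step 4: Ties present; correction factor C = 1 - 12/(16^3 - 16) = 0.997059. Corrected H = 2.552941 / 0.997059 = 2.560472.
Step 5: Under H0, H ~ chi^2(3); p-value = 0.464461.
Step 6: alpha = 0.1. fail to reject H0.

H = 2.5605, df = 3, p = 0.464461, fail to reject H0.


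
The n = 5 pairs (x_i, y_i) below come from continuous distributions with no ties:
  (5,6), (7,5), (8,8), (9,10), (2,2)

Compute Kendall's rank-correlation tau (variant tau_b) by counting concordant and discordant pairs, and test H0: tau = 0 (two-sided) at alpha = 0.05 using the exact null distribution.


Step 1: Enumerate the 10 unordered pairs (i,j) with i<j and classify each by sign(x_j-x_i) * sign(y_j-y_i).
  (1,2):dx=+2,dy=-1->D; (1,3):dx=+3,dy=+2->C; (1,4):dx=+4,dy=+4->C; (1,5):dx=-3,dy=-4->C
  (2,3):dx=+1,dy=+3->C; (2,4):dx=+2,dy=+5->C; (2,5):dx=-5,dy=-3->C; (3,4):dx=+1,dy=+2->C
  (3,5):dx=-6,dy=-6->C; (4,5):dx=-7,dy=-8->C
Step 2: C = 9, D = 1, total pairs = 10.
Step 3: tau = (C - D)/(n(n-1)/2) = (9 - 1)/10 = 0.800000.
Step 4: Exact two-sided p-value (enumerate n! = 120 permutations of y under H0): p = 0.083333.
Step 5: alpha = 0.05. fail to reject H0.

tau_b = 0.8000 (C=9, D=1), p = 0.083333, fail to reject H0.


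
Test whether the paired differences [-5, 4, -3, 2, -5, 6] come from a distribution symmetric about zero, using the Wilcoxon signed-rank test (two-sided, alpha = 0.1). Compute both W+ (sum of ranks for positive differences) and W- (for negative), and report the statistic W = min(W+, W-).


Step 1: Drop any zero differences (none here) and take |d_i|.
|d| = [5, 4, 3, 2, 5, 6]
Step 2: Midrank |d_i| (ties get averaged ranks).
ranks: |5|->4.5, |4|->3, |3|->2, |2|->1, |5|->4.5, |6|->6
Step 3: Attach original signs; sum ranks with positive sign and with negative sign.
W+ = 3 + 1 + 6 = 10
W- = 4.5 + 2 + 4.5 = 11
(Check: W+ + W- = 21 should equal n(n+1)/2 = 21.)
Step 4: Test statistic W = min(W+, W-) = 10.
Step 5: Ties in |d|, so use the tie-corrected normal approximation.
        E[W] = n(n+1)/4 = 6*7/4 = 10.5.
        Tie groups: |d|=5 (t=2); sum(t^3 - t) = 6.
        Var[W] = n(n+1)(2n+1)/24 - sum(t^3-t)/48 = 546/24 - 6/48 = 22.625.
        z = (W - E[W]) / sqrt(Var[W]) = (10 - 10.5) / 4.7566 = -0.1051.
        Two-sided p = 2*Phi(z) = 0.916282.
Step 6: alpha = 0.1. fail to reject H0.

W+ = 10, W- = 11, W = min = 10, p = 0.916282, fail to reject H0.


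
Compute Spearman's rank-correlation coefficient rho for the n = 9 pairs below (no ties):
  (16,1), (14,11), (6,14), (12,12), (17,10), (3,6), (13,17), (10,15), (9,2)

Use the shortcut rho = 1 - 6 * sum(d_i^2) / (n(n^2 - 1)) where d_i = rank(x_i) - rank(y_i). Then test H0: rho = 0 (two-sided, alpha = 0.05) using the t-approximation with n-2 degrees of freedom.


Step 1: Rank x and y separately (midranks; no ties here).
rank(x): 16->8, 14->7, 6->2, 12->5, 17->9, 3->1, 13->6, 10->4, 9->3
rank(y): 1->1, 11->5, 14->7, 12->6, 10->4, 6->3, 17->9, 15->8, 2->2
Step 2: d_i = R_x(i) - R_y(i); compute d_i^2.
  (8-1)^2=49, (7-5)^2=4, (2-7)^2=25, (5-6)^2=1, (9-4)^2=25, (1-3)^2=4, (6-9)^2=9, (4-8)^2=16, (3-2)^2=1
sum(d^2) = 134.
Step 3: rho = 1 - 6*134 / (9*(9^2 - 1)) = 1 - 804/720 = -0.116667.
Step 4: Under H0, t = rho * sqrt((n-2)/(1-rho^2)) = -0.3108 ~ t(7).
Step 5: Two-sided p-value from the t-distribution with 7 df = 0.765008.
Step 6: alpha = 0.05. fail to reject H0.

rho = -0.1167, p = 0.765008, fail to reject H0 at alpha = 0.05.


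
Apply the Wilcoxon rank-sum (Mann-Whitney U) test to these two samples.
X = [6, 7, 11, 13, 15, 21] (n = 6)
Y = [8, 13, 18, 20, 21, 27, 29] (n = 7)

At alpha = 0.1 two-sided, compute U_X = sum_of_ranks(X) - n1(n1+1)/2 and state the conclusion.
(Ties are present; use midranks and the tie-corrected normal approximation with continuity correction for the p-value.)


Step 1: Combine and sort all 13 observations; assign midranks.
sorted (value, group): (6,X), (7,X), (8,Y), (11,X), (13,X), (13,Y), (15,X), (18,Y), (20,Y), (21,X), (21,Y), (27,Y), (29,Y)
ranks: 6->1, 7->2, 8->3, 11->4, 13->5.5, 13->5.5, 15->7, 18->8, 20->9, 21->10.5, 21->10.5, 27->12, 29->13
Step 2: Rank sum for X: R1 = 1 + 2 + 4 + 5.5 + 7 + 10.5 = 30.
Step 3: U_X = R1 - n1(n1+1)/2 = 30 - 6*7/2 = 30 - 21 = 9.
       U_Y = n1*n2 - U_X = 42 - 9 = 33.
Step 4: Ties are present, so use the tie-corrected normal approximation (with continuity correction) for the p-value.
Step 5: p-value = 0.099478; compare to alpha = 0.1. reject H0.

U_X = 9, p = 0.099478, reject H0 at alpha = 0.1.


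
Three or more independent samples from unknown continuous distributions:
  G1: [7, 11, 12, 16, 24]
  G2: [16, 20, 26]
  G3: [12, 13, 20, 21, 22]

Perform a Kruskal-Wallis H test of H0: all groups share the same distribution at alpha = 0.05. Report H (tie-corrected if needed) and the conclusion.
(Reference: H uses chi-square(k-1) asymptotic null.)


Step 1: Combine all N = 13 observations and assign midranks.
sorted (value, group, rank): (7,G1,1), (11,G1,2), (12,G1,3.5), (12,G3,3.5), (13,G3,5), (16,G1,6.5), (16,G2,6.5), (20,G2,8.5), (20,G3,8.5), (21,G3,10), (22,G3,11), (24,G1,12), (26,G2,13)
Step 2: Sum ranks within each group.
R_1 = 25 (n_1 = 5)
R_2 = 28 (n_2 = 3)
R_3 = 38 (n_3 = 5)
Step 3: H = 12/(N(N+1)) * sum(R_i^2/n_i) - 3(N+1)
     = 12/(13*14) * (25^2/5 + 28^2/3 + 38^2/5) - 3*14
     = 0.065934 * 675.133 - 42
     = 2.514286.
Step 4: Ties present; correction factor C = 1 - 18/(13^3 - 13) = 0.991758. Corrected H = 2.514286 / 0.991758 = 2.535180.
Step 5: Under H0, H ~ chi^2(2); p-value = 0.281509.
Step 6: alpha = 0.05. fail to reject H0.

H = 2.5352, df = 2, p = 0.281509, fail to reject H0.


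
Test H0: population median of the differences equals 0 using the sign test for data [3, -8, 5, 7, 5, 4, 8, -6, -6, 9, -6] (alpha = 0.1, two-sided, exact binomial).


Step 1: Discard zero differences. Original n = 11; n_eff = number of nonzero differences = 11.
Nonzero differences (with sign): +3, -8, +5, +7, +5, +4, +8, -6, -6, +9, -6
Step 2: Count signs: positive = 7, negative = 4.
Step 3: Under H0: P(positive) = 0.5, so the number of positives S ~ Bin(11, 0.5).
Step 4: Two-sided exact p-value = sum of Bin(11,0.5) probabilities at or below the observed probability = 0.548828.
Step 5: alpha = 0.1. fail to reject H0.

n_eff = 11, pos = 7, neg = 4, p = 0.548828, fail to reject H0.


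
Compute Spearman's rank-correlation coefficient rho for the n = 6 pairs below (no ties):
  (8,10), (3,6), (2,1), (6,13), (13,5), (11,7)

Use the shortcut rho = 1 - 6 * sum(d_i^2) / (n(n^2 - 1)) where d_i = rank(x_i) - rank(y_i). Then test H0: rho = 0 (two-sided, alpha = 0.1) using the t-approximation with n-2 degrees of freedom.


Step 1: Rank x and y separately (midranks; no ties here).
rank(x): 8->4, 3->2, 2->1, 6->3, 13->6, 11->5
rank(y): 10->5, 6->3, 1->1, 13->6, 5->2, 7->4
Step 2: d_i = R_x(i) - R_y(i); compute d_i^2.
  (4-5)^2=1, (2-3)^2=1, (1-1)^2=0, (3-6)^2=9, (6-2)^2=16, (5-4)^2=1
sum(d^2) = 28.
Step 3: rho = 1 - 6*28 / (6*(6^2 - 1)) = 1 - 168/210 = 0.200000.
Step 4: Under H0, t = rho * sqrt((n-2)/(1-rho^2)) = 0.4082 ~ t(4).
Step 5: Two-sided p-value from the t-distribution with 4 df = 0.704000.
Step 6: alpha = 0.1. fail to reject H0.

rho = 0.2000, p = 0.704000, fail to reject H0 at alpha = 0.1.


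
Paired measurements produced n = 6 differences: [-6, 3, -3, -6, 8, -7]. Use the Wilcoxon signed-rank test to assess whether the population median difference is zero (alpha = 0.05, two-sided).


Step 1: Drop any zero differences (none here) and take |d_i|.
|d| = [6, 3, 3, 6, 8, 7]
Step 2: Midrank |d_i| (ties get averaged ranks).
ranks: |6|->3.5, |3|->1.5, |3|->1.5, |6|->3.5, |8|->6, |7|->5
Step 3: Attach original signs; sum ranks with positive sign and with negative sign.
W+ = 1.5 + 6 = 7.5
W- = 3.5 + 1.5 + 3.5 + 5 = 13.5
(Check: W+ + W- = 21 should equal n(n+1)/2 = 21.)
Step 4: Test statistic W = min(W+, W-) = 7.5.
Step 5: Ties in |d|, so use the tie-corrected normal approximation.
        E[W] = n(n+1)/4 = 6*7/4 = 10.5.
        Tie groups: |d|=3 (t=2), |d|=6 (t=2); sum(t^3 - t) = 12.
        Var[W] = n(n+1)(2n+1)/24 - sum(t^3-t)/48 = 546/24 - 12/48 = 22.5.
        z = (W - E[W]) / sqrt(Var[W]) = (7.5 - 10.5) / 4.7434 = -0.6325.
        Two-sided p = 2*Phi(z) = 0.527089.
Step 6: alpha = 0.05. fail to reject H0.

W+ = 7.5, W- = 13.5, W = min = 7.5, p = 0.527089, fail to reject H0.


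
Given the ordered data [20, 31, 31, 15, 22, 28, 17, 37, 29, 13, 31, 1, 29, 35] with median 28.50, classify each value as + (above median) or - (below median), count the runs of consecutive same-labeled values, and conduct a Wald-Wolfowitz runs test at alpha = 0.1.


Step 1: Compute median = 28.50; label A = above, B = below.
Labels in order: BAABBBBAABABAA  (n_A = 7, n_B = 7)
Step 2: Count runs R = 8.
Step 3: Under H0 (random ordering), E[R] = 2*n_A*n_B/(n_A+n_B) + 1 = 2*7*7/14 + 1 = 8.0000.
        Var[R] = 2*n_A*n_B*(2*n_A*n_B - n_A - n_B) / ((n_A+n_B)^2 * (n_A+n_B-1)) = 8232/2548 = 3.2308.
        SD[R] = 1.7974.
Step 4: R = E[R], so z = 0 with no continuity correction.
Step 5: Two-sided p-value via normal approximation = 2*(1 - Phi(|z|)) = 1.000000.
Step 6: alpha = 0.1. fail to reject H0.

R = 8, z = 0.0000, p = 1.000000, fail to reject H0.


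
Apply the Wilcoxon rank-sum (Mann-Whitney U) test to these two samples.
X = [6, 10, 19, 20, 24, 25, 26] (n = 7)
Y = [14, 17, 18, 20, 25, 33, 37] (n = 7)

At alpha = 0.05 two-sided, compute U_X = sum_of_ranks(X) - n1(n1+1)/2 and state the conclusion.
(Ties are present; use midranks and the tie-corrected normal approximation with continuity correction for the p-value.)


Step 1: Combine and sort all 14 observations; assign midranks.
sorted (value, group): (6,X), (10,X), (14,Y), (17,Y), (18,Y), (19,X), (20,X), (20,Y), (24,X), (25,X), (25,Y), (26,X), (33,Y), (37,Y)
ranks: 6->1, 10->2, 14->3, 17->4, 18->5, 19->6, 20->7.5, 20->7.5, 24->9, 25->10.5, 25->10.5, 26->12, 33->13, 37->14
Step 2: Rank sum for X: R1 = 1 + 2 + 6 + 7.5 + 9 + 10.5 + 12 = 48.
Step 3: U_X = R1 - n1(n1+1)/2 = 48 - 7*8/2 = 48 - 28 = 20.
       U_Y = n1*n2 - U_X = 49 - 20 = 29.
Step 4: Ties are present, so use the tie-corrected normal approximation (with continuity correction) for the p-value.
Step 5: p-value = 0.608491; compare to alpha = 0.05. fail to reject H0.

U_X = 20, p = 0.608491, fail to reject H0 at alpha = 0.05.


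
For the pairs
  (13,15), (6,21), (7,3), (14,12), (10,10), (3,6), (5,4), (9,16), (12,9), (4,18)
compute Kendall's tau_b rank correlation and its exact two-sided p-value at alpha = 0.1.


Step 1: Enumerate the 45 unordered pairs (i,j) with i<j and classify each by sign(x_j-x_i) * sign(y_j-y_i).
  (1,2):dx=-7,dy=+6->D; (1,3):dx=-6,dy=-12->C; (1,4):dx=+1,dy=-3->D; (1,5):dx=-3,dy=-5->C
  (1,6):dx=-10,dy=-9->C; (1,7):dx=-8,dy=-11->C; (1,8):dx=-4,dy=+1->D; (1,9):dx=-1,dy=-6->C
  (1,10):dx=-9,dy=+3->D; (2,3):dx=+1,dy=-18->D; (2,4):dx=+8,dy=-9->D; (2,5):dx=+4,dy=-11->D
  (2,6):dx=-3,dy=-15->C; (2,7):dx=-1,dy=-17->C; (2,8):dx=+3,dy=-5->D; (2,9):dx=+6,dy=-12->D
  (2,10):dx=-2,dy=-3->C; (3,4):dx=+7,dy=+9->C; (3,5):dx=+3,dy=+7->C; (3,6):dx=-4,dy=+3->D
  (3,7):dx=-2,dy=+1->D; (3,8):dx=+2,dy=+13->C; (3,9):dx=+5,dy=+6->C; (3,10):dx=-3,dy=+15->D
  (4,5):dx=-4,dy=-2->C; (4,6):dx=-11,dy=-6->C; (4,7):dx=-9,dy=-8->C; (4,8):dx=-5,dy=+4->D
  (4,9):dx=-2,dy=-3->C; (4,10):dx=-10,dy=+6->D; (5,6):dx=-7,dy=-4->C; (5,7):dx=-5,dy=-6->C
  (5,8):dx=-1,dy=+6->D; (5,9):dx=+2,dy=-1->D; (5,10):dx=-6,dy=+8->D; (6,7):dx=+2,dy=-2->D
  (6,8):dx=+6,dy=+10->C; (6,9):dx=+9,dy=+3->C; (6,10):dx=+1,dy=+12->C; (7,8):dx=+4,dy=+12->C
  (7,9):dx=+7,dy=+5->C; (7,10):dx=-1,dy=+14->D; (8,9):dx=+3,dy=-7->D; (8,10):dx=-5,dy=+2->D
  (9,10):dx=-8,dy=+9->D
Step 2: C = 23, D = 22, total pairs = 45.
Step 3: tau = (C - D)/(n(n-1)/2) = (23 - 22)/45 = 0.022222.
Step 4: Exact two-sided p-value (enumerate n! = 3628800 permutations of y under H0): p = 1.000000.
Step 5: alpha = 0.1. fail to reject H0.

tau_b = 0.0222 (C=23, D=22), p = 1.000000, fail to reject H0.


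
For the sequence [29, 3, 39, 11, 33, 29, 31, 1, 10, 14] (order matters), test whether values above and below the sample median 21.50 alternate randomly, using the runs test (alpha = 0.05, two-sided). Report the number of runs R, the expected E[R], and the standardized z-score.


Step 1: Compute median = 21.50; label A = above, B = below.
Labels in order: ABABAAABBB  (n_A = 5, n_B = 5)
Step 2: Count runs R = 6.
Step 3: Under H0 (random ordering), E[R] = 2*n_A*n_B/(n_A+n_B) + 1 = 2*5*5/10 + 1 = 6.0000.
        Var[R] = 2*n_A*n_B*(2*n_A*n_B - n_A - n_B) / ((n_A+n_B)^2 * (n_A+n_B-1)) = 2000/900 = 2.2222.
        SD[R] = 1.4907.
Step 4: R = E[R], so z = 0 with no continuity correction.
Step 5: Two-sided p-value via normal approximation = 2*(1 - Phi(|z|)) = 1.000000.
Step 6: alpha = 0.05. fail to reject H0.

R = 6, z = 0.0000, p = 1.000000, fail to reject H0.


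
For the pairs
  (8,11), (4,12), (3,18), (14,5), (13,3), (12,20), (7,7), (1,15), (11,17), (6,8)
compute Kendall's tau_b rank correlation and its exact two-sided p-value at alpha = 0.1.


Step 1: Enumerate the 45 unordered pairs (i,j) with i<j and classify each by sign(x_j-x_i) * sign(y_j-y_i).
  (1,2):dx=-4,dy=+1->D; (1,3):dx=-5,dy=+7->D; (1,4):dx=+6,dy=-6->D; (1,5):dx=+5,dy=-8->D
  (1,6):dx=+4,dy=+9->C; (1,7):dx=-1,dy=-4->C; (1,8):dx=-7,dy=+4->D; (1,9):dx=+3,dy=+6->C
  (1,10):dx=-2,dy=-3->C; (2,3):dx=-1,dy=+6->D; (2,4):dx=+10,dy=-7->D; (2,5):dx=+9,dy=-9->D
  (2,6):dx=+8,dy=+8->C; (2,7):dx=+3,dy=-5->D; (2,8):dx=-3,dy=+3->D; (2,9):dx=+7,dy=+5->C
  (2,10):dx=+2,dy=-4->D; (3,4):dx=+11,dy=-13->D; (3,5):dx=+10,dy=-15->D; (3,6):dx=+9,dy=+2->C
  (3,7):dx=+4,dy=-11->D; (3,8):dx=-2,dy=-3->C; (3,9):dx=+8,dy=-1->D; (3,10):dx=+3,dy=-10->D
  (4,5):dx=-1,dy=-2->C; (4,6):dx=-2,dy=+15->D; (4,7):dx=-7,dy=+2->D; (4,8):dx=-13,dy=+10->D
  (4,9):dx=-3,dy=+12->D; (4,10):dx=-8,dy=+3->D; (5,6):dx=-1,dy=+17->D; (5,7):dx=-6,dy=+4->D
  (5,8):dx=-12,dy=+12->D; (5,9):dx=-2,dy=+14->D; (5,10):dx=-7,dy=+5->D; (6,7):dx=-5,dy=-13->C
  (6,8):dx=-11,dy=-5->C; (6,9):dx=-1,dy=-3->C; (6,10):dx=-6,dy=-12->C; (7,8):dx=-6,dy=+8->D
  (7,9):dx=+4,dy=+10->C; (7,10):dx=-1,dy=+1->D; (8,9):dx=+10,dy=+2->C; (8,10):dx=+5,dy=-7->D
  (9,10):dx=-5,dy=-9->C
Step 2: C = 16, D = 29, total pairs = 45.
Step 3: tau = (C - D)/(n(n-1)/2) = (16 - 29)/45 = -0.288889.
Step 4: Exact two-sided p-value (enumerate n! = 3628800 permutations of y under H0): p = 0.291248.
Step 5: alpha = 0.1. fail to reject H0.

tau_b = -0.2889 (C=16, D=29), p = 0.291248, fail to reject H0.


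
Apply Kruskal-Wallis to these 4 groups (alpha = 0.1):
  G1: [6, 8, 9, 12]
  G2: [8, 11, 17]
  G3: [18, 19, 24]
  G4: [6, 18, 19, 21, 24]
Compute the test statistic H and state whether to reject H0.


Step 1: Combine all N = 15 observations and assign midranks.
sorted (value, group, rank): (6,G1,1.5), (6,G4,1.5), (8,G1,3.5), (8,G2,3.5), (9,G1,5), (11,G2,6), (12,G1,7), (17,G2,8), (18,G3,9.5), (18,G4,9.5), (19,G3,11.5), (19,G4,11.5), (21,G4,13), (24,G3,14.5), (24,G4,14.5)
Step 2: Sum ranks within each group.
R_1 = 17 (n_1 = 4)
R_2 = 17.5 (n_2 = 3)
R_3 = 35.5 (n_3 = 3)
R_4 = 50 (n_4 = 5)
Step 3: H = 12/(N(N+1)) * sum(R_i^2/n_i) - 3(N+1)
     = 12/(15*16) * (17^2/4 + 17.5^2/3 + 35.5^2/3 + 50^2/5) - 3*16
     = 0.050000 * 1094.42 - 48
     = 6.720833.
Step 4: Ties present; correction factor C = 1 - 30/(15^3 - 15) = 0.991071. Corrected H = 6.720833 / 0.991071 = 6.781381.
Step 5: Under H0, H ~ chi^2(3); p-value = 0.079202.
Step 6: alpha = 0.1. reject H0.

H = 6.7814, df = 3, p = 0.079202, reject H0.


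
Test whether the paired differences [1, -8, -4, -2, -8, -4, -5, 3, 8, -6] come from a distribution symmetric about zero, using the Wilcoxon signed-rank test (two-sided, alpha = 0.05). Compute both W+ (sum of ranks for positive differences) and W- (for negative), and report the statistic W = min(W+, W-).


Step 1: Drop any zero differences (none here) and take |d_i|.
|d| = [1, 8, 4, 2, 8, 4, 5, 3, 8, 6]
Step 2: Midrank |d_i| (ties get averaged ranks).
ranks: |1|->1, |8|->9, |4|->4.5, |2|->2, |8|->9, |4|->4.5, |5|->6, |3|->3, |8|->9, |6|->7
Step 3: Attach original signs; sum ranks with positive sign and with negative sign.
W+ = 1 + 3 + 9 = 13
W- = 9 + 4.5 + 2 + 9 + 4.5 + 6 + 7 = 42
(Check: W+ + W- = 55 should equal n(n+1)/2 = 55.)
Step 4: Test statistic W = min(W+, W-) = 13.
Step 5: Ties in |d|, so use the tie-corrected normal approximation.
        E[W] = n(n+1)/4 = 10*11/4 = 27.5.
        Tie groups: |d|=4 (t=2), |d|=8 (t=3); sum(t^3 - t) = 30.
        Var[W] = n(n+1)(2n+1)/24 - sum(t^3-t)/48 = 2310/24 - 30/48 = 95.625.
        z = (W - E[W]) / sqrt(Var[W]) = (13 - 27.5) / 9.7788 = -1.4828.
        Two-sided p = 2*Phi(z) = 0.138128.
Step 6: alpha = 0.05. fail to reject H0.

W+ = 13, W- = 42, W = min = 13, p = 0.138128, fail to reject H0.


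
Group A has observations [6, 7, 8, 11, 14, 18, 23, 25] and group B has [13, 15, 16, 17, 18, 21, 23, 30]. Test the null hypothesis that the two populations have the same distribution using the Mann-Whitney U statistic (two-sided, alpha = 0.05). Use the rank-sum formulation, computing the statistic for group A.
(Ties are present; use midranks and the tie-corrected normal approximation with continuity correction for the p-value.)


Step 1: Combine and sort all 16 observations; assign midranks.
sorted (value, group): (6,X), (7,X), (8,X), (11,X), (13,Y), (14,X), (15,Y), (16,Y), (17,Y), (18,X), (18,Y), (21,Y), (23,X), (23,Y), (25,X), (30,Y)
ranks: 6->1, 7->2, 8->3, 11->4, 13->5, 14->6, 15->7, 16->8, 17->9, 18->10.5, 18->10.5, 21->12, 23->13.5, 23->13.5, 25->15, 30->16
Step 2: Rank sum for X: R1 = 1 + 2 + 3 + 4 + 6 + 10.5 + 13.5 + 15 = 55.
Step 3: U_X = R1 - n1(n1+1)/2 = 55 - 8*9/2 = 55 - 36 = 19.
       U_Y = n1*n2 - U_X = 64 - 19 = 45.
Step 4: Ties are present, so use the tie-corrected normal approximation (with continuity correction) for the p-value.
Step 5: p-value = 0.188612; compare to alpha = 0.05. fail to reject H0.

U_X = 19, p = 0.188612, fail to reject H0 at alpha = 0.05.


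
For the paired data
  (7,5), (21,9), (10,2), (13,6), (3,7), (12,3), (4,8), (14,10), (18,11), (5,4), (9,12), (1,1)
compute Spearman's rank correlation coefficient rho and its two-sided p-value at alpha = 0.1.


Step 1: Rank x and y separately (midranks; no ties here).
rank(x): 7->5, 21->12, 10->7, 13->9, 3->2, 12->8, 4->3, 14->10, 18->11, 5->4, 9->6, 1->1
rank(y): 5->5, 9->9, 2->2, 6->6, 7->7, 3->3, 8->8, 10->10, 11->11, 4->4, 12->12, 1->1
Step 2: d_i = R_x(i) - R_y(i); compute d_i^2.
  (5-5)^2=0, (12-9)^2=9, (7-2)^2=25, (9-6)^2=9, (2-7)^2=25, (8-3)^2=25, (3-8)^2=25, (10-10)^2=0, (11-11)^2=0, (4-4)^2=0, (6-12)^2=36, (1-1)^2=0
sum(d^2) = 154.
Step 3: rho = 1 - 6*154 / (12*(12^2 - 1)) = 1 - 924/1716 = 0.461538.
Step 4: Under H0, t = rho * sqrt((n-2)/(1-rho^2)) = 1.6452 ~ t(10).
Step 5: Two-sided p-value from the t-distribution with 10 df = 0.130948.
Step 6: alpha = 0.1. fail to reject H0.

rho = 0.4615, p = 0.130948, fail to reject H0 at alpha = 0.1.


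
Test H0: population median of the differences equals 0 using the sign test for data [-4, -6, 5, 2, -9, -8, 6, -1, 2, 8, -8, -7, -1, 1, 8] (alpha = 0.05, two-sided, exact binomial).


Step 1: Discard zero differences. Original n = 15; n_eff = number of nonzero differences = 15.
Nonzero differences (with sign): -4, -6, +5, +2, -9, -8, +6, -1, +2, +8, -8, -7, -1, +1, +8
Step 2: Count signs: positive = 7, negative = 8.
Step 3: Under H0: P(positive) = 0.5, so the number of positives S ~ Bin(15, 0.5).
Step 4: Two-sided exact p-value = sum of Bin(15,0.5) probabilities at or below the observed probability = 1.000000.
Step 5: alpha = 0.05. fail to reject H0.

n_eff = 15, pos = 7, neg = 8, p = 1.000000, fail to reject H0.


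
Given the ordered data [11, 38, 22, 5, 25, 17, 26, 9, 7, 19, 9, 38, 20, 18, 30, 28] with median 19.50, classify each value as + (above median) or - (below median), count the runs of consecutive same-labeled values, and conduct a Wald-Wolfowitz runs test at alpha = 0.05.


Step 1: Compute median = 19.50; label A = above, B = below.
Labels in order: BAABABABBBBAABAA  (n_A = 8, n_B = 8)
Step 2: Count runs R = 10.
Step 3: Under H0 (random ordering), E[R] = 2*n_A*n_B/(n_A+n_B) + 1 = 2*8*8/16 + 1 = 9.0000.
        Var[R] = 2*n_A*n_B*(2*n_A*n_B - n_A - n_B) / ((n_A+n_B)^2 * (n_A+n_B-1)) = 14336/3840 = 3.7333.
        SD[R] = 1.9322.
Step 4: Continuity-corrected z = (R - 0.5 - E[R]) / SD[R] = (10 - 0.5 - 9.0000) / 1.9322 = 0.2588.
Step 5: Two-sided p-value via normal approximation = 2*(1 - Phi(|z|)) = 0.795809.
Step 6: alpha = 0.05. fail to reject H0.

R = 10, z = 0.2588, p = 0.795809, fail to reject H0.


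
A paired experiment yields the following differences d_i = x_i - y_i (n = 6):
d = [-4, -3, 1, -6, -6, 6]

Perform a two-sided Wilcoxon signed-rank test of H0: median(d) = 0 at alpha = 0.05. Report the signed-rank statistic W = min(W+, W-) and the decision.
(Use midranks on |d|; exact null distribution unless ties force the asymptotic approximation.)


Step 1: Drop any zero differences (none here) and take |d_i|.
|d| = [4, 3, 1, 6, 6, 6]
Step 2: Midrank |d_i| (ties get averaged ranks).
ranks: |4|->3, |3|->2, |1|->1, |6|->5, |6|->5, |6|->5
Step 3: Attach original signs; sum ranks with positive sign and with negative sign.
W+ = 1 + 5 = 6
W- = 3 + 2 + 5 + 5 = 15
(Check: W+ + W- = 21 should equal n(n+1)/2 = 21.)
Step 4: Test statistic W = min(W+, W-) = 6.
Step 5: Ties in |d|, so use the tie-corrected normal approximation.
        E[W] = n(n+1)/4 = 6*7/4 = 10.5.
        Tie groups: |d|=6 (t=3); sum(t^3 - t) = 24.
        Var[W] = n(n+1)(2n+1)/24 - sum(t^3-t)/48 = 546/24 - 24/48 = 22.25.
        z = (W - E[W]) / sqrt(Var[W]) = (6 - 10.5) / 4.7170 = -0.9540.
        Two-sided p = 2*Phi(z) = 0.340085.
Step 6: alpha = 0.05. fail to reject H0.

W+ = 6, W- = 15, W = min = 6, p = 0.340085, fail to reject H0.


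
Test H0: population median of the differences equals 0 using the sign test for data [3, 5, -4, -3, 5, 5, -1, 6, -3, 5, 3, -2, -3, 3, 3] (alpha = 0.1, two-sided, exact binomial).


Step 1: Discard zero differences. Original n = 15; n_eff = number of nonzero differences = 15.
Nonzero differences (with sign): +3, +5, -4, -3, +5, +5, -1, +6, -3, +5, +3, -2, -3, +3, +3
Step 2: Count signs: positive = 9, negative = 6.
Step 3: Under H0: P(positive) = 0.5, so the number of positives S ~ Bin(15, 0.5).
Step 4: Two-sided exact p-value = sum of Bin(15,0.5) probabilities at or below the observed probability = 0.607239.
Step 5: alpha = 0.1. fail to reject H0.

n_eff = 15, pos = 9, neg = 6, p = 0.607239, fail to reject H0.


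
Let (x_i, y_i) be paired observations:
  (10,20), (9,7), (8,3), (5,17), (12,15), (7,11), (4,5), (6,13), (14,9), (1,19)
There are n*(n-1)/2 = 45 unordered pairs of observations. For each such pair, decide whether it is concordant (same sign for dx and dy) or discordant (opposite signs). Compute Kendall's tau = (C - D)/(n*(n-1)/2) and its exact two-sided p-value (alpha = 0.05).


Step 1: Enumerate the 45 unordered pairs (i,j) with i<j and classify each by sign(x_j-x_i) * sign(y_j-y_i).
  (1,2):dx=-1,dy=-13->C; (1,3):dx=-2,dy=-17->C; (1,4):dx=-5,dy=-3->C; (1,5):dx=+2,dy=-5->D
  (1,6):dx=-3,dy=-9->C; (1,7):dx=-6,dy=-15->C; (1,8):dx=-4,dy=-7->C; (1,9):dx=+4,dy=-11->D
  (1,10):dx=-9,dy=-1->C; (2,3):dx=-1,dy=-4->C; (2,4):dx=-4,dy=+10->D; (2,5):dx=+3,dy=+8->C
  (2,6):dx=-2,dy=+4->D; (2,7):dx=-5,dy=-2->C; (2,8):dx=-3,dy=+6->D; (2,9):dx=+5,dy=+2->C
  (2,10):dx=-8,dy=+12->D; (3,4):dx=-3,dy=+14->D; (3,5):dx=+4,dy=+12->C; (3,6):dx=-1,dy=+8->D
  (3,7):dx=-4,dy=+2->D; (3,8):dx=-2,dy=+10->D; (3,9):dx=+6,dy=+6->C; (3,10):dx=-7,dy=+16->D
  (4,5):dx=+7,dy=-2->D; (4,6):dx=+2,dy=-6->D; (4,7):dx=-1,dy=-12->C; (4,8):dx=+1,dy=-4->D
  (4,9):dx=+9,dy=-8->D; (4,10):dx=-4,dy=+2->D; (5,6):dx=-5,dy=-4->C; (5,7):dx=-8,dy=-10->C
  (5,8):dx=-6,dy=-2->C; (5,9):dx=+2,dy=-6->D; (5,10):dx=-11,dy=+4->D; (6,7):dx=-3,dy=-6->C
  (6,8):dx=-1,dy=+2->D; (6,9):dx=+7,dy=-2->D; (6,10):dx=-6,dy=+8->D; (7,8):dx=+2,dy=+8->C
  (7,9):dx=+10,dy=+4->C; (7,10):dx=-3,dy=+14->D; (8,9):dx=+8,dy=-4->D; (8,10):dx=-5,dy=+6->D
  (9,10):dx=-13,dy=+10->D
Step 2: C = 20, D = 25, total pairs = 45.
Step 3: tau = (C - D)/(n(n-1)/2) = (20 - 25)/45 = -0.111111.
Step 4: Exact two-sided p-value (enumerate n! = 3628800 permutations of y under H0): p = 0.727490.
Step 5: alpha = 0.05. fail to reject H0.

tau_b = -0.1111 (C=20, D=25), p = 0.727490, fail to reject H0.


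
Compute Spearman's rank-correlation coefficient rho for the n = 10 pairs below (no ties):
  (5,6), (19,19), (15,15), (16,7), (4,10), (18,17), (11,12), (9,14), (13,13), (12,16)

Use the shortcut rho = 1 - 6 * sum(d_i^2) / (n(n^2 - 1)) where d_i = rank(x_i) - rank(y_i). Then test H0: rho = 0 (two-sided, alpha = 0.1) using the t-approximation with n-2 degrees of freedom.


Step 1: Rank x and y separately (midranks; no ties here).
rank(x): 5->2, 19->10, 15->7, 16->8, 4->1, 18->9, 11->4, 9->3, 13->6, 12->5
rank(y): 6->1, 19->10, 15->7, 7->2, 10->3, 17->9, 12->4, 14->6, 13->5, 16->8
Step 2: d_i = R_x(i) - R_y(i); compute d_i^2.
  (2-1)^2=1, (10-10)^2=0, (7-7)^2=0, (8-2)^2=36, (1-3)^2=4, (9-9)^2=0, (4-4)^2=0, (3-6)^2=9, (6-5)^2=1, (5-8)^2=9
sum(d^2) = 60.
Step 3: rho = 1 - 6*60 / (10*(10^2 - 1)) = 1 - 360/990 = 0.636364.
Step 4: Under H0, t = rho * sqrt((n-2)/(1-rho^2)) = 2.3333 ~ t(8).
Step 5: Two-sided p-value from the t-distribution with 8 df = 0.047912.
Step 6: alpha = 0.1. reject H0.

rho = 0.6364, p = 0.047912, reject H0 at alpha = 0.1.


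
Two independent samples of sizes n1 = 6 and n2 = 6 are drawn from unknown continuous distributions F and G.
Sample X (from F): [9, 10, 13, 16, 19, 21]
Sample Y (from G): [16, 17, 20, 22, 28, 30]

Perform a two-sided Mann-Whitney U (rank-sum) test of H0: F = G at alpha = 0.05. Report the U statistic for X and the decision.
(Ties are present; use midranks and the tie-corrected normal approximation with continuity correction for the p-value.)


Step 1: Combine and sort all 12 observations; assign midranks.
sorted (value, group): (9,X), (10,X), (13,X), (16,X), (16,Y), (17,Y), (19,X), (20,Y), (21,X), (22,Y), (28,Y), (30,Y)
ranks: 9->1, 10->2, 13->3, 16->4.5, 16->4.5, 17->6, 19->7, 20->8, 21->9, 22->10, 28->11, 30->12
Step 2: Rank sum for X: R1 = 1 + 2 + 3 + 4.5 + 7 + 9 = 26.5.
Step 3: U_X = R1 - n1(n1+1)/2 = 26.5 - 6*7/2 = 26.5 - 21 = 5.5.
       U_Y = n1*n2 - U_X = 36 - 5.5 = 30.5.
Step 4: Ties are present, so use the tie-corrected normal approximation (with continuity correction) for the p-value.
Step 5: p-value = 0.054241; compare to alpha = 0.05. fail to reject H0.

U_X = 5.5, p = 0.054241, fail to reject H0 at alpha = 0.05.


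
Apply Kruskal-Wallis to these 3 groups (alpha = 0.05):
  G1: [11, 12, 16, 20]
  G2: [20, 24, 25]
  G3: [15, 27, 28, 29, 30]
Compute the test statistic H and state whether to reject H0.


Step 1: Combine all N = 12 observations and assign midranks.
sorted (value, group, rank): (11,G1,1), (12,G1,2), (15,G3,3), (16,G1,4), (20,G1,5.5), (20,G2,5.5), (24,G2,7), (25,G2,8), (27,G3,9), (28,G3,10), (29,G3,11), (30,G3,12)
Step 2: Sum ranks within each group.
R_1 = 12.5 (n_1 = 4)
R_2 = 20.5 (n_2 = 3)
R_3 = 45 (n_3 = 5)
Step 3: H = 12/(N(N+1)) * sum(R_i^2/n_i) - 3(N+1)
     = 12/(12*13) * (12.5^2/4 + 20.5^2/3 + 45^2/5) - 3*13
     = 0.076923 * 584.146 - 39
     = 5.934295.
Step 4: Ties present; correction factor C = 1 - 6/(12^3 - 12) = 0.996503. Corrected H = 5.934295 / 0.996503 = 5.955117.
Step 5: Under H0, H ~ chi^2(2); p-value = 0.050917.
Step 6: alpha = 0.05. fail to reject H0.

H = 5.9551, df = 2, p = 0.050917, fail to reject H0.


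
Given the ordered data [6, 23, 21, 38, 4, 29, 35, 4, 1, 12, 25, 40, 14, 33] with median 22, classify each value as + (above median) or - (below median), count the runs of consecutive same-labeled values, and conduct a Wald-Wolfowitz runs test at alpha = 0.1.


Step 1: Compute median = 22; label A = above, B = below.
Labels in order: BABABAABBBAABA  (n_A = 7, n_B = 7)
Step 2: Count runs R = 10.
Step 3: Under H0 (random ordering), E[R] = 2*n_A*n_B/(n_A+n_B) + 1 = 2*7*7/14 + 1 = 8.0000.
        Var[R] = 2*n_A*n_B*(2*n_A*n_B - n_A - n_B) / ((n_A+n_B)^2 * (n_A+n_B-1)) = 8232/2548 = 3.2308.
        SD[R] = 1.7974.
Step 4: Continuity-corrected z = (R - 0.5 - E[R]) / SD[R] = (10 - 0.5 - 8.0000) / 1.7974 = 0.8345.
Step 5: Two-sided p-value via normal approximation = 2*(1 - Phi(|z|)) = 0.403986.
Step 6: alpha = 0.1. fail to reject H0.

R = 10, z = 0.8345, p = 0.403986, fail to reject H0.


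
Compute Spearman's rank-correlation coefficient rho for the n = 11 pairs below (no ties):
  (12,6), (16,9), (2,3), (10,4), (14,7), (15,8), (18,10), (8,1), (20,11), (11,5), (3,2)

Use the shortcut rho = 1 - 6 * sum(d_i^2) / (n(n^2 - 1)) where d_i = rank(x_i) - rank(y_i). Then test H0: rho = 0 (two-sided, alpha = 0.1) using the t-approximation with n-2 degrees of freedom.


Step 1: Rank x and y separately (midranks; no ties here).
rank(x): 12->6, 16->9, 2->1, 10->4, 14->7, 15->8, 18->10, 8->3, 20->11, 11->5, 3->2
rank(y): 6->6, 9->9, 3->3, 4->4, 7->7, 8->8, 10->10, 1->1, 11->11, 5->5, 2->2
Step 2: d_i = R_x(i) - R_y(i); compute d_i^2.
  (6-6)^2=0, (9-9)^2=0, (1-3)^2=4, (4-4)^2=0, (7-7)^2=0, (8-8)^2=0, (10-10)^2=0, (3-1)^2=4, (11-11)^2=0, (5-5)^2=0, (2-2)^2=0
sum(d^2) = 8.
Step 3: rho = 1 - 6*8 / (11*(11^2 - 1)) = 1 - 48/1320 = 0.963636.
Step 4: Under H0, t = rho * sqrt((n-2)/(1-rho^2)) = 10.8186 ~ t(9).
Step 5: Two-sided p-value from the t-distribution with 9 df = 0.000002.
Step 6: alpha = 0.1. reject H0.

rho = 0.9636, p = 0.000002, reject H0 at alpha = 0.1.


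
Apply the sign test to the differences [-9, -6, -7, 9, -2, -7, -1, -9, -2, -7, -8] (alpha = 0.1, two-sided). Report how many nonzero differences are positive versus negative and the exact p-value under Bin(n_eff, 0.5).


Step 1: Discard zero differences. Original n = 11; n_eff = number of nonzero differences = 11.
Nonzero differences (with sign): -9, -6, -7, +9, -2, -7, -1, -9, -2, -7, -8
Step 2: Count signs: positive = 1, negative = 10.
Step 3: Under H0: P(positive) = 0.5, so the number of positives S ~ Bin(11, 0.5).
Step 4: Two-sided exact p-value = sum of Bin(11,0.5) probabilities at or below the observed probability = 0.011719.
Step 5: alpha = 0.1. reject H0.

n_eff = 11, pos = 1, neg = 10, p = 0.011719, reject H0.


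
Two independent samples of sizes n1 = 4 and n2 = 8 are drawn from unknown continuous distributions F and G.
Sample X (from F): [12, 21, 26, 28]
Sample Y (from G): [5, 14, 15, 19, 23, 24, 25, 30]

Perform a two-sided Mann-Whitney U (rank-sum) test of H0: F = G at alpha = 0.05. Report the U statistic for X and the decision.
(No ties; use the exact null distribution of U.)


Step 1: Combine and sort all 12 observations; assign midranks.
sorted (value, group): (5,Y), (12,X), (14,Y), (15,Y), (19,Y), (21,X), (23,Y), (24,Y), (25,Y), (26,X), (28,X), (30,Y)
ranks: 5->1, 12->2, 14->3, 15->4, 19->5, 21->6, 23->7, 24->8, 25->9, 26->10, 28->11, 30->12
Step 2: Rank sum for X: R1 = 2 + 6 + 10 + 11 = 29.
Step 3: U_X = R1 - n1(n1+1)/2 = 29 - 4*5/2 = 29 - 10 = 19.
       U_Y = n1*n2 - U_X = 32 - 19 = 13.
Step 4: No ties, so the exact null distribution of U (based on enumerating the C(12,4) = 495 equally likely rank assignments) gives the two-sided p-value.
Step 5: p-value = 0.682828; compare to alpha = 0.05. fail to reject H0.

U_X = 19, p = 0.682828, fail to reject H0 at alpha = 0.05.


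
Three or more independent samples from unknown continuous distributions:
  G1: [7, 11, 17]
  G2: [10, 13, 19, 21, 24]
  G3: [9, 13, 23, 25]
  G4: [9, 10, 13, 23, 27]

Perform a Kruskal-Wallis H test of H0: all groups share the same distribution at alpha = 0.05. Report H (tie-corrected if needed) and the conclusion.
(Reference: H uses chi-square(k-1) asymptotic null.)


Step 1: Combine all N = 17 observations and assign midranks.
sorted (value, group, rank): (7,G1,1), (9,G3,2.5), (9,G4,2.5), (10,G2,4.5), (10,G4,4.5), (11,G1,6), (13,G2,8), (13,G3,8), (13,G4,8), (17,G1,10), (19,G2,11), (21,G2,12), (23,G3,13.5), (23,G4,13.5), (24,G2,15), (25,G3,16), (27,G4,17)
Step 2: Sum ranks within each group.
R_1 = 17 (n_1 = 3)
R_2 = 50.5 (n_2 = 5)
R_3 = 40 (n_3 = 4)
R_4 = 45.5 (n_4 = 5)
Step 3: H = 12/(N(N+1)) * sum(R_i^2/n_i) - 3(N+1)
     = 12/(17*18) * (17^2/3 + 50.5^2/5 + 40^2/4 + 45.5^2/5) - 3*18
     = 0.039216 * 1420.43 - 54
     = 1.703268.
Step 4: Ties present; correction factor C = 1 - 42/(17^3 - 17) = 0.991422. Corrected H = 1.703268 / 0.991422 = 1.718006.
Step 5: Under H0, H ~ chi^2(3); p-value = 0.632938.
Step 6: alpha = 0.05. fail to reject H0.

H = 1.7180, df = 3, p = 0.632938, fail to reject H0.


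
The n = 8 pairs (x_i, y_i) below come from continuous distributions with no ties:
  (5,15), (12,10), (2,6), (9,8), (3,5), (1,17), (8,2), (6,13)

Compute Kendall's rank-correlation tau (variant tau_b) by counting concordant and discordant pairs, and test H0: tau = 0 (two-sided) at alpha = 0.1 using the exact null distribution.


Step 1: Enumerate the 28 unordered pairs (i,j) with i<j and classify each by sign(x_j-x_i) * sign(y_j-y_i).
  (1,2):dx=+7,dy=-5->D; (1,3):dx=-3,dy=-9->C; (1,4):dx=+4,dy=-7->D; (1,5):dx=-2,dy=-10->C
  (1,6):dx=-4,dy=+2->D; (1,7):dx=+3,dy=-13->D; (1,8):dx=+1,dy=-2->D; (2,3):dx=-10,dy=-4->C
  (2,4):dx=-3,dy=-2->C; (2,5):dx=-9,dy=-5->C; (2,6):dx=-11,dy=+7->D; (2,7):dx=-4,dy=-8->C
  (2,8):dx=-6,dy=+3->D; (3,4):dx=+7,dy=+2->C; (3,5):dx=+1,dy=-1->D; (3,6):dx=-1,dy=+11->D
  (3,7):dx=+6,dy=-4->D; (3,8):dx=+4,dy=+7->C; (4,5):dx=-6,dy=-3->C; (4,6):dx=-8,dy=+9->D
  (4,7):dx=-1,dy=-6->C; (4,8):dx=-3,dy=+5->D; (5,6):dx=-2,dy=+12->D; (5,7):dx=+5,dy=-3->D
  (5,8):dx=+3,dy=+8->C; (6,7):dx=+7,dy=-15->D; (6,8):dx=+5,dy=-4->D; (7,8):dx=-2,dy=+11->D
Step 2: C = 11, D = 17, total pairs = 28.
Step 3: tau = (C - D)/(n(n-1)/2) = (11 - 17)/28 = -0.214286.
Step 4: Exact two-sided p-value (enumerate n! = 40320 permutations of y under H0): p = 0.548413.
Step 5: alpha = 0.1. fail to reject H0.

tau_b = -0.2143 (C=11, D=17), p = 0.548413, fail to reject H0.


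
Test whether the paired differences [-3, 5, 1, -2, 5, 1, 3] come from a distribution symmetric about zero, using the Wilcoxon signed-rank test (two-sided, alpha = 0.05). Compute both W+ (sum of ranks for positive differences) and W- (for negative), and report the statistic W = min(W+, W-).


Step 1: Drop any zero differences (none here) and take |d_i|.
|d| = [3, 5, 1, 2, 5, 1, 3]
Step 2: Midrank |d_i| (ties get averaged ranks).
ranks: |3|->4.5, |5|->6.5, |1|->1.5, |2|->3, |5|->6.5, |1|->1.5, |3|->4.5
Step 3: Attach original signs; sum ranks with positive sign and with negative sign.
W+ = 6.5 + 1.5 + 6.5 + 1.5 + 4.5 = 20.5
W- = 4.5 + 3 = 7.5
(Check: W+ + W- = 28 should equal n(n+1)/2 = 28.)
Step 4: Test statistic W = min(W+, W-) = 7.5.
Step 5: Ties in |d|, so use the tie-corrected normal approximation.
        E[W] = n(n+1)/4 = 7*8/4 = 14.
        Tie groups: |d|=1 (t=2), |d|=3 (t=2), |d|=5 (t=2); sum(t^3 - t) = 18.
        Var[W] = n(n+1)(2n+1)/24 - sum(t^3-t)/48 = 840/24 - 18/48 = 34.625.
        z = (W - E[W]) / sqrt(Var[W]) = (7.5 - 14) / 5.8843 = -1.1046.
        Two-sided p = 2*Phi(z) = 0.269318.
Step 6: alpha = 0.05. fail to reject H0.

W+ = 20.5, W- = 7.5, W = min = 7.5, p = 0.269318, fail to reject H0.


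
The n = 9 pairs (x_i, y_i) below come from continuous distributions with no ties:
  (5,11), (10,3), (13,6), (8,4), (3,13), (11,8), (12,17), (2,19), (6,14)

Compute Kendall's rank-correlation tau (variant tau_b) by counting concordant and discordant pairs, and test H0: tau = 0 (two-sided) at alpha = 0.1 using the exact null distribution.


Step 1: Enumerate the 36 unordered pairs (i,j) with i<j and classify each by sign(x_j-x_i) * sign(y_j-y_i).
  (1,2):dx=+5,dy=-8->D; (1,3):dx=+8,dy=-5->D; (1,4):dx=+3,dy=-7->D; (1,5):dx=-2,dy=+2->D
  (1,6):dx=+6,dy=-3->D; (1,7):dx=+7,dy=+6->C; (1,8):dx=-3,dy=+8->D; (1,9):dx=+1,dy=+3->C
  (2,3):dx=+3,dy=+3->C; (2,4):dx=-2,dy=+1->D; (2,5):dx=-7,dy=+10->D; (2,6):dx=+1,dy=+5->C
  (2,7):dx=+2,dy=+14->C; (2,8):dx=-8,dy=+16->D; (2,9):dx=-4,dy=+11->D; (3,4):dx=-5,dy=-2->C
  (3,5):dx=-10,dy=+7->D; (3,6):dx=-2,dy=+2->D; (3,7):dx=-1,dy=+11->D; (3,8):dx=-11,dy=+13->D
  (3,9):dx=-7,dy=+8->D; (4,5):dx=-5,dy=+9->D; (4,6):dx=+3,dy=+4->C; (4,7):dx=+4,dy=+13->C
  (4,8):dx=-6,dy=+15->D; (4,9):dx=-2,dy=+10->D; (5,6):dx=+8,dy=-5->D; (5,7):dx=+9,dy=+4->C
  (5,8):dx=-1,dy=+6->D; (5,9):dx=+3,dy=+1->C; (6,7):dx=+1,dy=+9->C; (6,8):dx=-9,dy=+11->D
  (6,9):dx=-5,dy=+6->D; (7,8):dx=-10,dy=+2->D; (7,9):dx=-6,dy=-3->C; (8,9):dx=+4,dy=-5->D
Step 2: C = 12, D = 24, total pairs = 36.
Step 3: tau = (C - D)/(n(n-1)/2) = (12 - 24)/36 = -0.333333.
Step 4: Exact two-sided p-value (enumerate n! = 362880 permutations of y under H0): p = 0.259518.
Step 5: alpha = 0.1. fail to reject H0.

tau_b = -0.3333 (C=12, D=24), p = 0.259518, fail to reject H0.


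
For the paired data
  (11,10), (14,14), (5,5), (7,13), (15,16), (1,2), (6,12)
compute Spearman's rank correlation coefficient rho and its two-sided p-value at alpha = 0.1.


Step 1: Rank x and y separately (midranks; no ties here).
rank(x): 11->5, 14->6, 5->2, 7->4, 15->7, 1->1, 6->3
rank(y): 10->3, 14->6, 5->2, 13->5, 16->7, 2->1, 12->4
Step 2: d_i = R_x(i) - R_y(i); compute d_i^2.
  (5-3)^2=4, (6-6)^2=0, (2-2)^2=0, (4-5)^2=1, (7-7)^2=0, (1-1)^2=0, (3-4)^2=1
sum(d^2) = 6.
Step 3: rho = 1 - 6*6 / (7*(7^2 - 1)) = 1 - 36/336 = 0.892857.
Step 4: Under H0, t = rho * sqrt((n-2)/(1-rho^2)) = 4.4333 ~ t(5).
Step 5: Two-sided p-value from the t-distribution with 5 df = 0.006807.
Step 6: alpha = 0.1. reject H0.

rho = 0.8929, p = 0.006807, reject H0 at alpha = 0.1.


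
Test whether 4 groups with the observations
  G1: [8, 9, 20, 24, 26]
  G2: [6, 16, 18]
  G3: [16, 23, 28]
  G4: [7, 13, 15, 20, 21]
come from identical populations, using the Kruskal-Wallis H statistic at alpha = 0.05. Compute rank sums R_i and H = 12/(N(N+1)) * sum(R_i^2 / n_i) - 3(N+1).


Step 1: Combine all N = 16 observations and assign midranks.
sorted (value, group, rank): (6,G2,1), (7,G4,2), (8,G1,3), (9,G1,4), (13,G4,5), (15,G4,6), (16,G2,7.5), (16,G3,7.5), (18,G2,9), (20,G1,10.5), (20,G4,10.5), (21,G4,12), (23,G3,13), (24,G1,14), (26,G1,15), (28,G3,16)
Step 2: Sum ranks within each group.
R_1 = 46.5 (n_1 = 5)
R_2 = 17.5 (n_2 = 3)
R_3 = 36.5 (n_3 = 3)
R_4 = 35.5 (n_4 = 5)
Step 3: H = 12/(N(N+1)) * sum(R_i^2/n_i) - 3(N+1)
     = 12/(16*17) * (46.5^2/5 + 17.5^2/3 + 36.5^2/3 + 35.5^2/5) - 3*17
     = 0.044118 * 1230.67 - 51
     = 3.294118.
Step 4: Ties present; correction factor C = 1 - 12/(16^3 - 16) = 0.997059. Corrected H = 3.294118 / 0.997059 = 3.303835.
Step 5: Under H0, H ~ chi^2(3); p-value = 0.347109.
Step 6: alpha = 0.05. fail to reject H0.

H = 3.3038, df = 3, p = 0.347109, fail to reject H0.


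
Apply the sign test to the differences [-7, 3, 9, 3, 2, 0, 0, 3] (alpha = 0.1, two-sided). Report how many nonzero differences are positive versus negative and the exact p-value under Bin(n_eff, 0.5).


Step 1: Discard zero differences. Original n = 8; n_eff = number of nonzero differences = 6.
Nonzero differences (with sign): -7, +3, +9, +3, +2, +3
Step 2: Count signs: positive = 5, negative = 1.
Step 3: Under H0: P(positive) = 0.5, so the number of positives S ~ Bin(6, 0.5).
Step 4: Two-sided exact p-value = sum of Bin(6,0.5) probabilities at or below the observed probability = 0.218750.
Step 5: alpha = 0.1. fail to reject H0.

n_eff = 6, pos = 5, neg = 1, p = 0.218750, fail to reject H0.
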